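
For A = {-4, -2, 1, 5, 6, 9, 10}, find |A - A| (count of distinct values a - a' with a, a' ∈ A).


A - A = {a - a' : a, a' ∈ A}; |A| = 7.
Bounds: 2|A|-1 ≤ |A - A| ≤ |A|² - |A| + 1, i.e. 13 ≤ |A - A| ≤ 43.
Note: 0 ∈ A - A always (from a - a). The set is symmetric: if d ∈ A - A then -d ∈ A - A.
Enumerate nonzero differences d = a - a' with a > a' (then include -d):
Positive differences: {1, 2, 3, 4, 5, 7, 8, 9, 10, 11, 12, 13, 14}
Full difference set: {0} ∪ (positive diffs) ∪ (negative diffs).
|A - A| = 1 + 2·13 = 27 (matches direct enumeration: 27).

|A - A| = 27


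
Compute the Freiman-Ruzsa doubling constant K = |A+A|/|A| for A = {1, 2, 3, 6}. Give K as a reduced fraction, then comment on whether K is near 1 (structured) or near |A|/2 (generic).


|A| = 4.
Compute A + A by enumerating all 16 pairs.
A + A = {2, 3, 4, 5, 6, 7, 8, 9, 12}, so |A + A| = 9.
K = |A + A| / |A| = 9/4 (already in lowest terms) ≈ 2.2500.
Reference: AP of size 4 gives K = 7/4 ≈ 1.7500; a fully generic set of size 4 gives K ≈ 2.5000.

|A| = 4, |A + A| = 9, K = 9/4.


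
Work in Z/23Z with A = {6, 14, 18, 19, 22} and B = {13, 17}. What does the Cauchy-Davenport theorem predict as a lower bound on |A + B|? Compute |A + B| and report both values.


Cauchy-Davenport: |A + B| ≥ min(p, |A| + |B| - 1) for A, B nonempty in Z/pZ.
|A| = 5, |B| = 2, p = 23.
CD lower bound = min(23, 5 + 2 - 1) = min(23, 6) = 6.
Compute A + B mod 23 directly:
a = 6: 6+13=19, 6+17=0
a = 14: 14+13=4, 14+17=8
a = 18: 18+13=8, 18+17=12
a = 19: 19+13=9, 19+17=13
a = 22: 22+13=12, 22+17=16
A + B = {0, 4, 8, 9, 12, 13, 16, 19}, so |A + B| = 8.
Verify: 8 ≥ 6? Yes ✓.

CD lower bound = 6, actual |A + B| = 8.


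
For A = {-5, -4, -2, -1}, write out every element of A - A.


A - A = {a - a' : a, a' ∈ A}.
Compute a - a' for each ordered pair (a, a'):
a = -5: -5--5=0, -5--4=-1, -5--2=-3, -5--1=-4
a = -4: -4--5=1, -4--4=0, -4--2=-2, -4--1=-3
a = -2: -2--5=3, -2--4=2, -2--2=0, -2--1=-1
a = -1: -1--5=4, -1--4=3, -1--2=1, -1--1=0
Collecting distinct values (and noting 0 appears from a-a):
A - A = {-4, -3, -2, -1, 0, 1, 2, 3, 4}
|A - A| = 9

A - A = {-4, -3, -2, -1, 0, 1, 2, 3, 4}


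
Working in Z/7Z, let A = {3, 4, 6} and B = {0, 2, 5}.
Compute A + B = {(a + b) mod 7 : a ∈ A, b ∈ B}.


Work in Z/7Z: reduce every sum a + b modulo 7.
Enumerate all 9 pairs:
a = 3: 3+0=3, 3+2=5, 3+5=1
a = 4: 4+0=4, 4+2=6, 4+5=2
a = 6: 6+0=6, 6+2=1, 6+5=4
Distinct residues collected: {1, 2, 3, 4, 5, 6}
|A + B| = 6 (out of 7 total residues).

A + B = {1, 2, 3, 4, 5, 6}


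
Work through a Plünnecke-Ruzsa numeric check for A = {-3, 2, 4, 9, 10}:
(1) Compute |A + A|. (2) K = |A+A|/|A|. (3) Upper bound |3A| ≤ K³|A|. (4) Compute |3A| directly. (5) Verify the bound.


|A| = 5.
Step 1: Compute A + A by enumerating all 25 pairs.
A + A = {-6, -1, 1, 4, 6, 7, 8, 11, 12, 13, 14, 18, 19, 20}, so |A + A| = 14.
Step 2: Doubling constant K = |A + A|/|A| = 14/5 = 14/5 ≈ 2.8000.
Step 3: Plünnecke-Ruzsa gives |3A| ≤ K³·|A| = (2.8000)³ · 5 ≈ 109.7600.
Step 4: Compute 3A = A + A + A directly by enumerating all triples (a,b,c) ∈ A³; |3A| = 28.
Step 5: Check 28 ≤ 109.7600? Yes ✓.

K = 14/5, Plünnecke-Ruzsa bound K³|A| ≈ 109.7600, |3A| = 28, inequality holds.


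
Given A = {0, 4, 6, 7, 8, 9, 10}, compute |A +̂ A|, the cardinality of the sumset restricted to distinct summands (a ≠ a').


Restricted sumset: A +̂ A = {a + a' : a ∈ A, a' ∈ A, a ≠ a'}.
Equivalently, take A + A and drop any sum 2a that is achievable ONLY as a + a for a ∈ A (i.e. sums representable only with equal summands).
Enumerate pairs (a, a') with a < a' (symmetric, so each unordered pair gives one sum; this covers all a ≠ a'):
  0 + 4 = 4
  0 + 6 = 6
  0 + 7 = 7
  0 + 8 = 8
  0 + 9 = 9
  0 + 10 = 10
  4 + 6 = 10
  4 + 7 = 11
  4 + 8 = 12
  4 + 9 = 13
  4 + 10 = 14
  6 + 7 = 13
  6 + 8 = 14
  6 + 9 = 15
  6 + 10 = 16
  7 + 8 = 15
  7 + 9 = 16
  7 + 10 = 17
  8 + 9 = 17
  8 + 10 = 18
  9 + 10 = 19
Collected distinct sums: {4, 6, 7, 8, 9, 10, 11, 12, 13, 14, 15, 16, 17, 18, 19}
|A +̂ A| = 15
(Reference bound: |A +̂ A| ≥ 2|A| - 3 for |A| ≥ 2, with |A| = 7 giving ≥ 11.)

|A +̂ A| = 15


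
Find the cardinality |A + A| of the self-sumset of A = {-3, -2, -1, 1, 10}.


A + A = {a + a' : a, a' ∈ A}; |A| = 5.
General bounds: 2|A| - 1 ≤ |A + A| ≤ |A|(|A|+1)/2, i.e. 9 ≤ |A + A| ≤ 15.
Lower bound 2|A|-1 is attained iff A is an arithmetic progression.
Enumerate sums a + a' for a ≤ a' (symmetric, so this suffices):
a = -3: -3+-3=-6, -3+-2=-5, -3+-1=-4, -3+1=-2, -3+10=7
a = -2: -2+-2=-4, -2+-1=-3, -2+1=-1, -2+10=8
a = -1: -1+-1=-2, -1+1=0, -1+10=9
a = 1: 1+1=2, 1+10=11
a = 10: 10+10=20
Distinct sums: {-6, -5, -4, -3, -2, -1, 0, 2, 7, 8, 9, 11, 20}
|A + A| = 13

|A + A| = 13


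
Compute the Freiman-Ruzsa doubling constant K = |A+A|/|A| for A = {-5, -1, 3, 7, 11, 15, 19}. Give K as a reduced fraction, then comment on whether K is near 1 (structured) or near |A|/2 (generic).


|A| = 7.
Compute A + A by enumerating all 49 pairs.
A + A = {-10, -6, -2, 2, 6, 10, 14, 18, 22, 26, 30, 34, 38}, so |A + A| = 13.
K = |A + A| / |A| = 13/7 (already in lowest terms) ≈ 1.8571.
Reference: AP of size 7 gives K = 13/7 ≈ 1.8571; a fully generic set of size 7 gives K ≈ 4.0000.

|A| = 7, |A + A| = 13, K = 13/7.


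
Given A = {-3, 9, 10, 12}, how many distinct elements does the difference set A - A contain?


A - A = {a - a' : a, a' ∈ A}; |A| = 4.
Bounds: 2|A|-1 ≤ |A - A| ≤ |A|² - |A| + 1, i.e. 7 ≤ |A - A| ≤ 13.
Note: 0 ∈ A - A always (from a - a). The set is symmetric: if d ∈ A - A then -d ∈ A - A.
Enumerate nonzero differences d = a - a' with a > a' (then include -d):
Positive differences: {1, 2, 3, 12, 13, 15}
Full difference set: {0} ∪ (positive diffs) ∪ (negative diffs).
|A - A| = 1 + 2·6 = 13 (matches direct enumeration: 13).

|A - A| = 13


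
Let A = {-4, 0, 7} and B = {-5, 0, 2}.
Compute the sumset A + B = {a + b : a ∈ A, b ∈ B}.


A + B = {a + b : a ∈ A, b ∈ B}.
Enumerate all |A|·|B| = 3·3 = 9 pairs (a, b) and collect distinct sums.
a = -4: -4+-5=-9, -4+0=-4, -4+2=-2
a = 0: 0+-5=-5, 0+0=0, 0+2=2
a = 7: 7+-5=2, 7+0=7, 7+2=9
Collecting distinct sums: A + B = {-9, -5, -4, -2, 0, 2, 7, 9}
|A + B| = 8

A + B = {-9, -5, -4, -2, 0, 2, 7, 9}


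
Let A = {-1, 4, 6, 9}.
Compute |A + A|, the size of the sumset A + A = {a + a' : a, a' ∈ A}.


A + A = {a + a' : a, a' ∈ A}; |A| = 4.
General bounds: 2|A| - 1 ≤ |A + A| ≤ |A|(|A|+1)/2, i.e. 7 ≤ |A + A| ≤ 10.
Lower bound 2|A|-1 is attained iff A is an arithmetic progression.
Enumerate sums a + a' for a ≤ a' (symmetric, so this suffices):
a = -1: -1+-1=-2, -1+4=3, -1+6=5, -1+9=8
a = 4: 4+4=8, 4+6=10, 4+9=13
a = 6: 6+6=12, 6+9=15
a = 9: 9+9=18
Distinct sums: {-2, 3, 5, 8, 10, 12, 13, 15, 18}
|A + A| = 9

|A + A| = 9


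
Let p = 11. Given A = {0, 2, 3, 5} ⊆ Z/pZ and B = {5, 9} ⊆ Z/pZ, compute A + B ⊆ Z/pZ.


Work in Z/11Z: reduce every sum a + b modulo 11.
Enumerate all 8 pairs:
a = 0: 0+5=5, 0+9=9
a = 2: 2+5=7, 2+9=0
a = 3: 3+5=8, 3+9=1
a = 5: 5+5=10, 5+9=3
Distinct residues collected: {0, 1, 3, 5, 7, 8, 9, 10}
|A + B| = 8 (out of 11 total residues).

A + B = {0, 1, 3, 5, 7, 8, 9, 10}


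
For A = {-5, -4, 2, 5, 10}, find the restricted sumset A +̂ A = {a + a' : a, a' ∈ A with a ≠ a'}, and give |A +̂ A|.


Restricted sumset: A +̂ A = {a + a' : a ∈ A, a' ∈ A, a ≠ a'}.
Equivalently, take A + A and drop any sum 2a that is achievable ONLY as a + a for a ∈ A (i.e. sums representable only with equal summands).
Enumerate pairs (a, a') with a < a' (symmetric, so each unordered pair gives one sum; this covers all a ≠ a'):
  -5 + -4 = -9
  -5 + 2 = -3
  -5 + 5 = 0
  -5 + 10 = 5
  -4 + 2 = -2
  -4 + 5 = 1
  -4 + 10 = 6
  2 + 5 = 7
  2 + 10 = 12
  5 + 10 = 15
Collected distinct sums: {-9, -3, -2, 0, 1, 5, 6, 7, 12, 15}
|A +̂ A| = 10
(Reference bound: |A +̂ A| ≥ 2|A| - 3 for |A| ≥ 2, with |A| = 5 giving ≥ 7.)

|A +̂ A| = 10


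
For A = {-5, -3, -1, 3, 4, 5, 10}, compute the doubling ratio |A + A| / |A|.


|A| = 7.
Compute A + A by enumerating all 49 pairs.
A + A = {-10, -8, -6, -4, -2, -1, 0, 1, 2, 3, 4, 5, 6, 7, 8, 9, 10, 13, 14, 15, 20}, so |A + A| = 21.
K = |A + A| / |A| = 21/7 = 3/1 ≈ 3.0000.
Reference: AP of size 7 gives K = 13/7 ≈ 1.8571; a fully generic set of size 7 gives K ≈ 4.0000.

|A| = 7, |A + A| = 21, K = 21/7 = 3/1.


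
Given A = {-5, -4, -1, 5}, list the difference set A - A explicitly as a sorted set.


A - A = {a - a' : a, a' ∈ A}.
Compute a - a' for each ordered pair (a, a'):
a = -5: -5--5=0, -5--4=-1, -5--1=-4, -5-5=-10
a = -4: -4--5=1, -4--4=0, -4--1=-3, -4-5=-9
a = -1: -1--5=4, -1--4=3, -1--1=0, -1-5=-6
a = 5: 5--5=10, 5--4=9, 5--1=6, 5-5=0
Collecting distinct values (and noting 0 appears from a-a):
A - A = {-10, -9, -6, -4, -3, -1, 0, 1, 3, 4, 6, 9, 10}
|A - A| = 13

A - A = {-10, -9, -6, -4, -3, -1, 0, 1, 3, 4, 6, 9, 10}


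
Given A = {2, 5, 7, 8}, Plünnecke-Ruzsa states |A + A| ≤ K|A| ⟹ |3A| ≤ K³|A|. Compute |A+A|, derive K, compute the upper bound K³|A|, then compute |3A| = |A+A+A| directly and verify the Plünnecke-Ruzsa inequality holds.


|A| = 4.
Step 1: Compute A + A by enumerating all 16 pairs.
A + A = {4, 7, 9, 10, 12, 13, 14, 15, 16}, so |A + A| = 9.
Step 2: Doubling constant K = |A + A|/|A| = 9/4 = 9/4 ≈ 2.2500.
Step 3: Plünnecke-Ruzsa gives |3A| ≤ K³·|A| = (2.2500)³ · 4 ≈ 45.5625.
Step 4: Compute 3A = A + A + A directly by enumerating all triples (a,b,c) ∈ A³; |3A| = 15.
Step 5: Check 15 ≤ 45.5625? Yes ✓.

K = 9/4, Plünnecke-Ruzsa bound K³|A| ≈ 45.5625, |3A| = 15, inequality holds.


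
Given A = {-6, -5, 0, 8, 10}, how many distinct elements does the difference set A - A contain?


A - A = {a - a' : a, a' ∈ A}; |A| = 5.
Bounds: 2|A|-1 ≤ |A - A| ≤ |A|² - |A| + 1, i.e. 9 ≤ |A - A| ≤ 21.
Note: 0 ∈ A - A always (from a - a). The set is symmetric: if d ∈ A - A then -d ∈ A - A.
Enumerate nonzero differences d = a - a' with a > a' (then include -d):
Positive differences: {1, 2, 5, 6, 8, 10, 13, 14, 15, 16}
Full difference set: {0} ∪ (positive diffs) ∪ (negative diffs).
|A - A| = 1 + 2·10 = 21 (matches direct enumeration: 21).

|A - A| = 21


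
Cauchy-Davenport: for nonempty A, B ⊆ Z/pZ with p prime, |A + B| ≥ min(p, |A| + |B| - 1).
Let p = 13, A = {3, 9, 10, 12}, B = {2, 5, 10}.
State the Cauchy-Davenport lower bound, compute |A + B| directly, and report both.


Cauchy-Davenport: |A + B| ≥ min(p, |A| + |B| - 1) for A, B nonempty in Z/pZ.
|A| = 4, |B| = 3, p = 13.
CD lower bound = min(13, 4 + 3 - 1) = min(13, 6) = 6.
Compute A + B mod 13 directly:
a = 3: 3+2=5, 3+5=8, 3+10=0
a = 9: 9+2=11, 9+5=1, 9+10=6
a = 10: 10+2=12, 10+5=2, 10+10=7
a = 12: 12+2=1, 12+5=4, 12+10=9
A + B = {0, 1, 2, 4, 5, 6, 7, 8, 9, 11, 12}, so |A + B| = 11.
Verify: 11 ≥ 6? Yes ✓.

CD lower bound = 6, actual |A + B| = 11.


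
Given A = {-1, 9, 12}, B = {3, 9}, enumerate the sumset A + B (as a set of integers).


A + B = {a + b : a ∈ A, b ∈ B}.
Enumerate all |A|·|B| = 3·2 = 6 pairs (a, b) and collect distinct sums.
a = -1: -1+3=2, -1+9=8
a = 9: 9+3=12, 9+9=18
a = 12: 12+3=15, 12+9=21
Collecting distinct sums: A + B = {2, 8, 12, 15, 18, 21}
|A + B| = 6

A + B = {2, 8, 12, 15, 18, 21}


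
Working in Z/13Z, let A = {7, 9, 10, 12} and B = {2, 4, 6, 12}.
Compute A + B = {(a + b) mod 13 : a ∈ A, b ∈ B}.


Work in Z/13Z: reduce every sum a + b modulo 13.
Enumerate all 16 pairs:
a = 7: 7+2=9, 7+4=11, 7+6=0, 7+12=6
a = 9: 9+2=11, 9+4=0, 9+6=2, 9+12=8
a = 10: 10+2=12, 10+4=1, 10+6=3, 10+12=9
a = 12: 12+2=1, 12+4=3, 12+6=5, 12+12=11
Distinct residues collected: {0, 1, 2, 3, 5, 6, 8, 9, 11, 12}
|A + B| = 10 (out of 13 total residues).

A + B = {0, 1, 2, 3, 5, 6, 8, 9, 11, 12}


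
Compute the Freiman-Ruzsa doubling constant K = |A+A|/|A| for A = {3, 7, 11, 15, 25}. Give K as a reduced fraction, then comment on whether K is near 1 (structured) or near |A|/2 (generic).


|A| = 5.
Compute A + A by enumerating all 25 pairs.
A + A = {6, 10, 14, 18, 22, 26, 28, 30, 32, 36, 40, 50}, so |A + A| = 12.
K = |A + A| / |A| = 12/5 (already in lowest terms) ≈ 2.4000.
Reference: AP of size 5 gives K = 9/5 ≈ 1.8000; a fully generic set of size 5 gives K ≈ 3.0000.

|A| = 5, |A + A| = 12, K = 12/5.


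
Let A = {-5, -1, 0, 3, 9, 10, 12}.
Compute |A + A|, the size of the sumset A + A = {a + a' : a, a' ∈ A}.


A + A = {a + a' : a, a' ∈ A}; |A| = 7.
General bounds: 2|A| - 1 ≤ |A + A| ≤ |A|(|A|+1)/2, i.e. 13 ≤ |A + A| ≤ 28.
Lower bound 2|A|-1 is attained iff A is an arithmetic progression.
Enumerate sums a + a' for a ≤ a' (symmetric, so this suffices):
a = -5: -5+-5=-10, -5+-1=-6, -5+0=-5, -5+3=-2, -5+9=4, -5+10=5, -5+12=7
a = -1: -1+-1=-2, -1+0=-1, -1+3=2, -1+9=8, -1+10=9, -1+12=11
a = 0: 0+0=0, 0+3=3, 0+9=9, 0+10=10, 0+12=12
a = 3: 3+3=6, 3+9=12, 3+10=13, 3+12=15
a = 9: 9+9=18, 9+10=19, 9+12=21
a = 10: 10+10=20, 10+12=22
a = 12: 12+12=24
Distinct sums: {-10, -6, -5, -2, -1, 0, 2, 3, 4, 5, 6, 7, 8, 9, 10, 11, 12, 13, 15, 18, 19, 20, 21, 22, 24}
|A + A| = 25

|A + A| = 25


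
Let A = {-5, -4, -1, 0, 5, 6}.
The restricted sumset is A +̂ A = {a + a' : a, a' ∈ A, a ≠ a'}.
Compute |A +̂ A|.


Restricted sumset: A +̂ A = {a + a' : a ∈ A, a' ∈ A, a ≠ a'}.
Equivalently, take A + A and drop any sum 2a that is achievable ONLY as a + a for a ∈ A (i.e. sums representable only with equal summands).
Enumerate pairs (a, a') with a < a' (symmetric, so each unordered pair gives one sum; this covers all a ≠ a'):
  -5 + -4 = -9
  -5 + -1 = -6
  -5 + 0 = -5
  -5 + 5 = 0
  -5 + 6 = 1
  -4 + -1 = -5
  -4 + 0 = -4
  -4 + 5 = 1
  -4 + 6 = 2
  -1 + 0 = -1
  -1 + 5 = 4
  -1 + 6 = 5
  0 + 5 = 5
  0 + 6 = 6
  5 + 6 = 11
Collected distinct sums: {-9, -6, -5, -4, -1, 0, 1, 2, 4, 5, 6, 11}
|A +̂ A| = 12
(Reference bound: |A +̂ A| ≥ 2|A| - 3 for |A| ≥ 2, with |A| = 6 giving ≥ 9.)

|A +̂ A| = 12


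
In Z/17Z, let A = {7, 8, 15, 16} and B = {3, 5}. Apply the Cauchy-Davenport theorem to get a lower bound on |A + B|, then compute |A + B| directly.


Cauchy-Davenport: |A + B| ≥ min(p, |A| + |B| - 1) for A, B nonempty in Z/pZ.
|A| = 4, |B| = 2, p = 17.
CD lower bound = min(17, 4 + 2 - 1) = min(17, 5) = 5.
Compute A + B mod 17 directly:
a = 7: 7+3=10, 7+5=12
a = 8: 8+3=11, 8+5=13
a = 15: 15+3=1, 15+5=3
a = 16: 16+3=2, 16+5=4
A + B = {1, 2, 3, 4, 10, 11, 12, 13}, so |A + B| = 8.
Verify: 8 ≥ 5? Yes ✓.

CD lower bound = 5, actual |A + B| = 8.


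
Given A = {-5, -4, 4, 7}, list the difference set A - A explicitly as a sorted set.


A - A = {a - a' : a, a' ∈ A}.
Compute a - a' for each ordered pair (a, a'):
a = -5: -5--5=0, -5--4=-1, -5-4=-9, -5-7=-12
a = -4: -4--5=1, -4--4=0, -4-4=-8, -4-7=-11
a = 4: 4--5=9, 4--4=8, 4-4=0, 4-7=-3
a = 7: 7--5=12, 7--4=11, 7-4=3, 7-7=0
Collecting distinct values (and noting 0 appears from a-a):
A - A = {-12, -11, -9, -8, -3, -1, 0, 1, 3, 8, 9, 11, 12}
|A - A| = 13

A - A = {-12, -11, -9, -8, -3, -1, 0, 1, 3, 8, 9, 11, 12}


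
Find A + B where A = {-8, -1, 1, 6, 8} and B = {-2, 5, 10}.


A + B = {a + b : a ∈ A, b ∈ B}.
Enumerate all |A|·|B| = 5·3 = 15 pairs (a, b) and collect distinct sums.
a = -8: -8+-2=-10, -8+5=-3, -8+10=2
a = -1: -1+-2=-3, -1+5=4, -1+10=9
a = 1: 1+-2=-1, 1+5=6, 1+10=11
a = 6: 6+-2=4, 6+5=11, 6+10=16
a = 8: 8+-2=6, 8+5=13, 8+10=18
Collecting distinct sums: A + B = {-10, -3, -1, 2, 4, 6, 9, 11, 13, 16, 18}
|A + B| = 11

A + B = {-10, -3, -1, 2, 4, 6, 9, 11, 13, 16, 18}


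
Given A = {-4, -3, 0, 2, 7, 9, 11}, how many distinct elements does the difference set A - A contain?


A - A = {a - a' : a, a' ∈ A}; |A| = 7.
Bounds: 2|A|-1 ≤ |A - A| ≤ |A|² - |A| + 1, i.e. 13 ≤ |A - A| ≤ 43.
Note: 0 ∈ A - A always (from a - a). The set is symmetric: if d ∈ A - A then -d ∈ A - A.
Enumerate nonzero differences d = a - a' with a > a' (then include -d):
Positive differences: {1, 2, 3, 4, 5, 6, 7, 9, 10, 11, 12, 13, 14, 15}
Full difference set: {0} ∪ (positive diffs) ∪ (negative diffs).
|A - A| = 1 + 2·14 = 29 (matches direct enumeration: 29).

|A - A| = 29


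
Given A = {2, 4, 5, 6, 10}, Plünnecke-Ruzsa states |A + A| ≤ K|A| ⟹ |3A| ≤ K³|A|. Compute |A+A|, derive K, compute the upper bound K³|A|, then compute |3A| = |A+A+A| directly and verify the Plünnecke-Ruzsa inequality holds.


|A| = 5.
Step 1: Compute A + A by enumerating all 25 pairs.
A + A = {4, 6, 7, 8, 9, 10, 11, 12, 14, 15, 16, 20}, so |A + A| = 12.
Step 2: Doubling constant K = |A + A|/|A| = 12/5 = 12/5 ≈ 2.4000.
Step 3: Plünnecke-Ruzsa gives |3A| ≤ K³·|A| = (2.4000)³ · 5 ≈ 69.1200.
Step 4: Compute 3A = A + A + A directly by enumerating all triples (a,b,c) ∈ A³; |3A| = 20.
Step 5: Check 20 ≤ 69.1200? Yes ✓.

K = 12/5, Plünnecke-Ruzsa bound K³|A| ≈ 69.1200, |3A| = 20, inequality holds.


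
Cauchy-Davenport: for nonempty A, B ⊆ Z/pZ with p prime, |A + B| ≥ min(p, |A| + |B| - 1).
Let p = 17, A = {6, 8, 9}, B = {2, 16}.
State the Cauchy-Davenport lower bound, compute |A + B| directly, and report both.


Cauchy-Davenport: |A + B| ≥ min(p, |A| + |B| - 1) for A, B nonempty in Z/pZ.
|A| = 3, |B| = 2, p = 17.
CD lower bound = min(17, 3 + 2 - 1) = min(17, 4) = 4.
Compute A + B mod 17 directly:
a = 6: 6+2=8, 6+16=5
a = 8: 8+2=10, 8+16=7
a = 9: 9+2=11, 9+16=8
A + B = {5, 7, 8, 10, 11}, so |A + B| = 5.
Verify: 5 ≥ 4? Yes ✓.

CD lower bound = 4, actual |A + B| = 5.


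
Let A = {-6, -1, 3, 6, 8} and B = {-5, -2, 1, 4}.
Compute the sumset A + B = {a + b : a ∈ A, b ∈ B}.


A + B = {a + b : a ∈ A, b ∈ B}.
Enumerate all |A|·|B| = 5·4 = 20 pairs (a, b) and collect distinct sums.
a = -6: -6+-5=-11, -6+-2=-8, -6+1=-5, -6+4=-2
a = -1: -1+-5=-6, -1+-2=-3, -1+1=0, -1+4=3
a = 3: 3+-5=-2, 3+-2=1, 3+1=4, 3+4=7
a = 6: 6+-5=1, 6+-2=4, 6+1=7, 6+4=10
a = 8: 8+-5=3, 8+-2=6, 8+1=9, 8+4=12
Collecting distinct sums: A + B = {-11, -8, -6, -5, -3, -2, 0, 1, 3, 4, 6, 7, 9, 10, 12}
|A + B| = 15

A + B = {-11, -8, -6, -5, -3, -2, 0, 1, 3, 4, 6, 7, 9, 10, 12}


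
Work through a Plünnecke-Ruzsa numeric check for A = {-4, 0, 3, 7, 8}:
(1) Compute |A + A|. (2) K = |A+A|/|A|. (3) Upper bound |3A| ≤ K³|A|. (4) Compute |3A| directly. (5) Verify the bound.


|A| = 5.
Step 1: Compute A + A by enumerating all 25 pairs.
A + A = {-8, -4, -1, 0, 3, 4, 6, 7, 8, 10, 11, 14, 15, 16}, so |A + A| = 14.
Step 2: Doubling constant K = |A + A|/|A| = 14/5 = 14/5 ≈ 2.8000.
Step 3: Plünnecke-Ruzsa gives |3A| ≤ K³·|A| = (2.8000)³ · 5 ≈ 109.7600.
Step 4: Compute 3A = A + A + A directly by enumerating all triples (a,b,c) ∈ A³; |3A| = 27.
Step 5: Check 27 ≤ 109.7600? Yes ✓.

K = 14/5, Plünnecke-Ruzsa bound K³|A| ≈ 109.7600, |3A| = 27, inequality holds.


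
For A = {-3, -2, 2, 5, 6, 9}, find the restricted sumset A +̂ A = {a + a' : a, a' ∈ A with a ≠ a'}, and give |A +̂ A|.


Restricted sumset: A +̂ A = {a + a' : a ∈ A, a' ∈ A, a ≠ a'}.
Equivalently, take A + A and drop any sum 2a that is achievable ONLY as a + a for a ∈ A (i.e. sums representable only with equal summands).
Enumerate pairs (a, a') with a < a' (symmetric, so each unordered pair gives one sum; this covers all a ≠ a'):
  -3 + -2 = -5
  -3 + 2 = -1
  -3 + 5 = 2
  -3 + 6 = 3
  -3 + 9 = 6
  -2 + 2 = 0
  -2 + 5 = 3
  -2 + 6 = 4
  -2 + 9 = 7
  2 + 5 = 7
  2 + 6 = 8
  2 + 9 = 11
  5 + 6 = 11
  5 + 9 = 14
  6 + 9 = 15
Collected distinct sums: {-5, -1, 0, 2, 3, 4, 6, 7, 8, 11, 14, 15}
|A +̂ A| = 12
(Reference bound: |A +̂ A| ≥ 2|A| - 3 for |A| ≥ 2, with |A| = 6 giving ≥ 9.)

|A +̂ A| = 12


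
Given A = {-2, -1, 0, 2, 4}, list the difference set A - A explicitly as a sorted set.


A - A = {a - a' : a, a' ∈ A}.
Compute a - a' for each ordered pair (a, a'):
a = -2: -2--2=0, -2--1=-1, -2-0=-2, -2-2=-4, -2-4=-6
a = -1: -1--2=1, -1--1=0, -1-0=-1, -1-2=-3, -1-4=-5
a = 0: 0--2=2, 0--1=1, 0-0=0, 0-2=-2, 0-4=-4
a = 2: 2--2=4, 2--1=3, 2-0=2, 2-2=0, 2-4=-2
a = 4: 4--2=6, 4--1=5, 4-0=4, 4-2=2, 4-4=0
Collecting distinct values (and noting 0 appears from a-a):
A - A = {-6, -5, -4, -3, -2, -1, 0, 1, 2, 3, 4, 5, 6}
|A - A| = 13

A - A = {-6, -5, -4, -3, -2, -1, 0, 1, 2, 3, 4, 5, 6}


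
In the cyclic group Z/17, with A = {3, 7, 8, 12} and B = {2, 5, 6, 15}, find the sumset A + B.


Work in Z/17Z: reduce every sum a + b modulo 17.
Enumerate all 16 pairs:
a = 3: 3+2=5, 3+5=8, 3+6=9, 3+15=1
a = 7: 7+2=9, 7+5=12, 7+6=13, 7+15=5
a = 8: 8+2=10, 8+5=13, 8+6=14, 8+15=6
a = 12: 12+2=14, 12+5=0, 12+6=1, 12+15=10
Distinct residues collected: {0, 1, 5, 6, 8, 9, 10, 12, 13, 14}
|A + B| = 10 (out of 17 total residues).

A + B = {0, 1, 5, 6, 8, 9, 10, 12, 13, 14}


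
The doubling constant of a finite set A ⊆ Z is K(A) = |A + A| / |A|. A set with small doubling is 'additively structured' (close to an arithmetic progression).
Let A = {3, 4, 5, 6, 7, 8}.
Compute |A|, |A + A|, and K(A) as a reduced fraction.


|A| = 6.
Compute A + A by enumerating all 36 pairs.
A + A = {6, 7, 8, 9, 10, 11, 12, 13, 14, 15, 16}, so |A + A| = 11.
K = |A + A| / |A| = 11/6 (already in lowest terms) ≈ 1.8333.
Reference: AP of size 6 gives K = 11/6 ≈ 1.8333; a fully generic set of size 6 gives K ≈ 3.5000.

|A| = 6, |A + A| = 11, K = 11/6.


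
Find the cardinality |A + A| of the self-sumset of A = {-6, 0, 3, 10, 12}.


A + A = {a + a' : a, a' ∈ A}; |A| = 5.
General bounds: 2|A| - 1 ≤ |A + A| ≤ |A|(|A|+1)/2, i.e. 9 ≤ |A + A| ≤ 15.
Lower bound 2|A|-1 is attained iff A is an arithmetic progression.
Enumerate sums a + a' for a ≤ a' (symmetric, so this suffices):
a = -6: -6+-6=-12, -6+0=-6, -6+3=-3, -6+10=4, -6+12=6
a = 0: 0+0=0, 0+3=3, 0+10=10, 0+12=12
a = 3: 3+3=6, 3+10=13, 3+12=15
a = 10: 10+10=20, 10+12=22
a = 12: 12+12=24
Distinct sums: {-12, -6, -3, 0, 3, 4, 6, 10, 12, 13, 15, 20, 22, 24}
|A + A| = 14

|A + A| = 14


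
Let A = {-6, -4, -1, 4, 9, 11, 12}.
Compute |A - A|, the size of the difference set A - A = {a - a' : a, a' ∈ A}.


A - A = {a - a' : a, a' ∈ A}; |A| = 7.
Bounds: 2|A|-1 ≤ |A - A| ≤ |A|² - |A| + 1, i.e. 13 ≤ |A - A| ≤ 43.
Note: 0 ∈ A - A always (from a - a). The set is symmetric: if d ∈ A - A then -d ∈ A - A.
Enumerate nonzero differences d = a - a' with a > a' (then include -d):
Positive differences: {1, 2, 3, 5, 7, 8, 10, 12, 13, 15, 16, 17, 18}
Full difference set: {0} ∪ (positive diffs) ∪ (negative diffs).
|A - A| = 1 + 2·13 = 27 (matches direct enumeration: 27).

|A - A| = 27


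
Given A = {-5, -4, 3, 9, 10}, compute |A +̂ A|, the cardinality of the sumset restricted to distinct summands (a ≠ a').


Restricted sumset: A +̂ A = {a + a' : a ∈ A, a' ∈ A, a ≠ a'}.
Equivalently, take A + A and drop any sum 2a that is achievable ONLY as a + a for a ∈ A (i.e. sums representable only with equal summands).
Enumerate pairs (a, a') with a < a' (symmetric, so each unordered pair gives one sum; this covers all a ≠ a'):
  -5 + -4 = -9
  -5 + 3 = -2
  -5 + 9 = 4
  -5 + 10 = 5
  -4 + 3 = -1
  -4 + 9 = 5
  -4 + 10 = 6
  3 + 9 = 12
  3 + 10 = 13
  9 + 10 = 19
Collected distinct sums: {-9, -2, -1, 4, 5, 6, 12, 13, 19}
|A +̂ A| = 9
(Reference bound: |A +̂ A| ≥ 2|A| - 3 for |A| ≥ 2, with |A| = 5 giving ≥ 7.)

|A +̂ A| = 9


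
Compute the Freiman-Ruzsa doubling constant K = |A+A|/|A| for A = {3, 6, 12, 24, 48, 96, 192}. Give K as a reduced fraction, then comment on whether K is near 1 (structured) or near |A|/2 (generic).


|A| = 7.
Compute A + A by enumerating all 49 pairs.
A + A = {6, 9, 12, 15, 18, 24, 27, 30, 36, 48, 51, 54, 60, 72, 96, 99, 102, 108, 120, 144, 192, 195, 198, 204, 216, 240, 288, 384}, so |A + A| = 28.
K = |A + A| / |A| = 28/7 = 4/1 ≈ 4.0000.
Reference: AP of size 7 gives K = 13/7 ≈ 1.8571; a fully generic set of size 7 gives K ≈ 4.0000.

|A| = 7, |A + A| = 28, K = 28/7 = 4/1.


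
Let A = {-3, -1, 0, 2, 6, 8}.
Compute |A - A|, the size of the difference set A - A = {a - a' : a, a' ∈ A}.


A - A = {a - a' : a, a' ∈ A}; |A| = 6.
Bounds: 2|A|-1 ≤ |A - A| ≤ |A|² - |A| + 1, i.e. 11 ≤ |A - A| ≤ 31.
Note: 0 ∈ A - A always (from a - a). The set is symmetric: if d ∈ A - A then -d ∈ A - A.
Enumerate nonzero differences d = a - a' with a > a' (then include -d):
Positive differences: {1, 2, 3, 4, 5, 6, 7, 8, 9, 11}
Full difference set: {0} ∪ (positive diffs) ∪ (negative diffs).
|A - A| = 1 + 2·10 = 21 (matches direct enumeration: 21).

|A - A| = 21


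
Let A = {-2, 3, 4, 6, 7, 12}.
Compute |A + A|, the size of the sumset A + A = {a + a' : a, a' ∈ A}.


A + A = {a + a' : a, a' ∈ A}; |A| = 6.
General bounds: 2|A| - 1 ≤ |A + A| ≤ |A|(|A|+1)/2, i.e. 11 ≤ |A + A| ≤ 21.
Lower bound 2|A|-1 is attained iff A is an arithmetic progression.
Enumerate sums a + a' for a ≤ a' (symmetric, so this suffices):
a = -2: -2+-2=-4, -2+3=1, -2+4=2, -2+6=4, -2+7=5, -2+12=10
a = 3: 3+3=6, 3+4=7, 3+6=9, 3+7=10, 3+12=15
a = 4: 4+4=8, 4+6=10, 4+7=11, 4+12=16
a = 6: 6+6=12, 6+7=13, 6+12=18
a = 7: 7+7=14, 7+12=19
a = 12: 12+12=24
Distinct sums: {-4, 1, 2, 4, 5, 6, 7, 8, 9, 10, 11, 12, 13, 14, 15, 16, 18, 19, 24}
|A + A| = 19

|A + A| = 19


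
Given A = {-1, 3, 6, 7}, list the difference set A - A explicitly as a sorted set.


A - A = {a - a' : a, a' ∈ A}.
Compute a - a' for each ordered pair (a, a'):
a = -1: -1--1=0, -1-3=-4, -1-6=-7, -1-7=-8
a = 3: 3--1=4, 3-3=0, 3-6=-3, 3-7=-4
a = 6: 6--1=7, 6-3=3, 6-6=0, 6-7=-1
a = 7: 7--1=8, 7-3=4, 7-6=1, 7-7=0
Collecting distinct values (and noting 0 appears from a-a):
A - A = {-8, -7, -4, -3, -1, 0, 1, 3, 4, 7, 8}
|A - A| = 11

A - A = {-8, -7, -4, -3, -1, 0, 1, 3, 4, 7, 8}


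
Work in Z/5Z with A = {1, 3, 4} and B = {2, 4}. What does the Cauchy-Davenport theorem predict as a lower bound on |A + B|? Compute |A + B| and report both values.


Cauchy-Davenport: |A + B| ≥ min(p, |A| + |B| - 1) for A, B nonempty in Z/pZ.
|A| = 3, |B| = 2, p = 5.
CD lower bound = min(5, 3 + 2 - 1) = min(5, 4) = 4.
Compute A + B mod 5 directly:
a = 1: 1+2=3, 1+4=0
a = 3: 3+2=0, 3+4=2
a = 4: 4+2=1, 4+4=3
A + B = {0, 1, 2, 3}, so |A + B| = 4.
Verify: 4 ≥ 4? Yes ✓.

CD lower bound = 4, actual |A + B| = 4.


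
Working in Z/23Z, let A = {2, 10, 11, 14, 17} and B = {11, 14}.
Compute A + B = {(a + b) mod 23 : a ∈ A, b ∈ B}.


Work in Z/23Z: reduce every sum a + b modulo 23.
Enumerate all 10 pairs:
a = 2: 2+11=13, 2+14=16
a = 10: 10+11=21, 10+14=1
a = 11: 11+11=22, 11+14=2
a = 14: 14+11=2, 14+14=5
a = 17: 17+11=5, 17+14=8
Distinct residues collected: {1, 2, 5, 8, 13, 16, 21, 22}
|A + B| = 8 (out of 23 total residues).

A + B = {1, 2, 5, 8, 13, 16, 21, 22}


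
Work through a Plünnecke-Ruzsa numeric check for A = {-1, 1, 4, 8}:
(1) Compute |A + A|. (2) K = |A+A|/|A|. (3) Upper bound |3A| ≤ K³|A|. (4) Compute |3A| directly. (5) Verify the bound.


|A| = 4.
Step 1: Compute A + A by enumerating all 16 pairs.
A + A = {-2, 0, 2, 3, 5, 7, 8, 9, 12, 16}, so |A + A| = 10.
Step 2: Doubling constant K = |A + A|/|A| = 10/4 = 10/4 ≈ 2.5000.
Step 3: Plünnecke-Ruzsa gives |3A| ≤ K³·|A| = (2.5000)³ · 4 ≈ 62.5000.
Step 4: Compute 3A = A + A + A directly by enumerating all triples (a,b,c) ∈ A³; |3A| = 19.
Step 5: Check 19 ≤ 62.5000? Yes ✓.

K = 10/4, Plünnecke-Ruzsa bound K³|A| ≈ 62.5000, |3A| = 19, inequality holds.


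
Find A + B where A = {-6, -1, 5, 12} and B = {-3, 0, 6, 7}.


A + B = {a + b : a ∈ A, b ∈ B}.
Enumerate all |A|·|B| = 4·4 = 16 pairs (a, b) and collect distinct sums.
a = -6: -6+-3=-9, -6+0=-6, -6+6=0, -6+7=1
a = -1: -1+-3=-4, -1+0=-1, -1+6=5, -1+7=6
a = 5: 5+-3=2, 5+0=5, 5+6=11, 5+7=12
a = 12: 12+-3=9, 12+0=12, 12+6=18, 12+7=19
Collecting distinct sums: A + B = {-9, -6, -4, -1, 0, 1, 2, 5, 6, 9, 11, 12, 18, 19}
|A + B| = 14

A + B = {-9, -6, -4, -1, 0, 1, 2, 5, 6, 9, 11, 12, 18, 19}


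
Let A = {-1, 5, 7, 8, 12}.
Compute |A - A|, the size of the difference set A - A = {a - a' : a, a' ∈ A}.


A - A = {a - a' : a, a' ∈ A}; |A| = 5.
Bounds: 2|A|-1 ≤ |A - A| ≤ |A|² - |A| + 1, i.e. 9 ≤ |A - A| ≤ 21.
Note: 0 ∈ A - A always (from a - a). The set is symmetric: if d ∈ A - A then -d ∈ A - A.
Enumerate nonzero differences d = a - a' with a > a' (then include -d):
Positive differences: {1, 2, 3, 4, 5, 6, 7, 8, 9, 13}
Full difference set: {0} ∪ (positive diffs) ∪ (negative diffs).
|A - A| = 1 + 2·10 = 21 (matches direct enumeration: 21).

|A - A| = 21


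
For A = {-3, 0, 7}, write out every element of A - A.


A - A = {a - a' : a, a' ∈ A}.
Compute a - a' for each ordered pair (a, a'):
a = -3: -3--3=0, -3-0=-3, -3-7=-10
a = 0: 0--3=3, 0-0=0, 0-7=-7
a = 7: 7--3=10, 7-0=7, 7-7=0
Collecting distinct values (and noting 0 appears from a-a):
A - A = {-10, -7, -3, 0, 3, 7, 10}
|A - A| = 7

A - A = {-10, -7, -3, 0, 3, 7, 10}


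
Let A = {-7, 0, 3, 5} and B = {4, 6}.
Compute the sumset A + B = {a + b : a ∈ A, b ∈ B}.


A + B = {a + b : a ∈ A, b ∈ B}.
Enumerate all |A|·|B| = 4·2 = 8 pairs (a, b) and collect distinct sums.
a = -7: -7+4=-3, -7+6=-1
a = 0: 0+4=4, 0+6=6
a = 3: 3+4=7, 3+6=9
a = 5: 5+4=9, 5+6=11
Collecting distinct sums: A + B = {-3, -1, 4, 6, 7, 9, 11}
|A + B| = 7

A + B = {-3, -1, 4, 6, 7, 9, 11}


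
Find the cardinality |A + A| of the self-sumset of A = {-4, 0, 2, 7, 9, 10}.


A + A = {a + a' : a, a' ∈ A}; |A| = 6.
General bounds: 2|A| - 1 ≤ |A + A| ≤ |A|(|A|+1)/2, i.e. 11 ≤ |A + A| ≤ 21.
Lower bound 2|A|-1 is attained iff A is an arithmetic progression.
Enumerate sums a + a' for a ≤ a' (symmetric, so this suffices):
a = -4: -4+-4=-8, -4+0=-4, -4+2=-2, -4+7=3, -4+9=5, -4+10=6
a = 0: 0+0=0, 0+2=2, 0+7=7, 0+9=9, 0+10=10
a = 2: 2+2=4, 2+7=9, 2+9=11, 2+10=12
a = 7: 7+7=14, 7+9=16, 7+10=17
a = 9: 9+9=18, 9+10=19
a = 10: 10+10=20
Distinct sums: {-8, -4, -2, 0, 2, 3, 4, 5, 6, 7, 9, 10, 11, 12, 14, 16, 17, 18, 19, 20}
|A + A| = 20

|A + A| = 20


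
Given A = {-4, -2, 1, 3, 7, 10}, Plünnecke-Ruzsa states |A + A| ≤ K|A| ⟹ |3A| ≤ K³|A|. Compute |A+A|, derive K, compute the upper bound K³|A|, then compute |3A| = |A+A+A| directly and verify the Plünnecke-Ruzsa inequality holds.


|A| = 6.
Step 1: Compute A + A by enumerating all 36 pairs.
A + A = {-8, -6, -4, -3, -1, 1, 2, 3, 4, 5, 6, 8, 10, 11, 13, 14, 17, 20}, so |A + A| = 18.
Step 2: Doubling constant K = |A + A|/|A| = 18/6 = 18/6 ≈ 3.0000.
Step 3: Plünnecke-Ruzsa gives |3A| ≤ K³·|A| = (3.0000)³ · 6 ≈ 162.0000.
Step 4: Compute 3A = A + A + A directly by enumerating all triples (a,b,c) ∈ A³; |3A| = 34.
Step 5: Check 34 ≤ 162.0000? Yes ✓.

K = 18/6, Plünnecke-Ruzsa bound K³|A| ≈ 162.0000, |3A| = 34, inequality holds.


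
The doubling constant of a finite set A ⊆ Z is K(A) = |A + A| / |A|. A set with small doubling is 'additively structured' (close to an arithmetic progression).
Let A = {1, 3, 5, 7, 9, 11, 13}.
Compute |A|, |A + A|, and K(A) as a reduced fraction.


|A| = 7.
Compute A + A by enumerating all 49 pairs.
A + A = {2, 4, 6, 8, 10, 12, 14, 16, 18, 20, 22, 24, 26}, so |A + A| = 13.
K = |A + A| / |A| = 13/7 (already in lowest terms) ≈ 1.8571.
Reference: AP of size 7 gives K = 13/7 ≈ 1.8571; a fully generic set of size 7 gives K ≈ 4.0000.

|A| = 7, |A + A| = 13, K = 13/7.


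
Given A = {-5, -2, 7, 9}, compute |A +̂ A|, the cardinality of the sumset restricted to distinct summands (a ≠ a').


Restricted sumset: A +̂ A = {a + a' : a ∈ A, a' ∈ A, a ≠ a'}.
Equivalently, take A + A and drop any sum 2a that is achievable ONLY as a + a for a ∈ A (i.e. sums representable only with equal summands).
Enumerate pairs (a, a') with a < a' (symmetric, so each unordered pair gives one sum; this covers all a ≠ a'):
  -5 + -2 = -7
  -5 + 7 = 2
  -5 + 9 = 4
  -2 + 7 = 5
  -2 + 9 = 7
  7 + 9 = 16
Collected distinct sums: {-7, 2, 4, 5, 7, 16}
|A +̂ A| = 6
(Reference bound: |A +̂ A| ≥ 2|A| - 3 for |A| ≥ 2, with |A| = 4 giving ≥ 5.)

|A +̂ A| = 6


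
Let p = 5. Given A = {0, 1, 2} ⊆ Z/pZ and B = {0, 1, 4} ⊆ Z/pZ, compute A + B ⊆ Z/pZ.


Work in Z/5Z: reduce every sum a + b modulo 5.
Enumerate all 9 pairs:
a = 0: 0+0=0, 0+1=1, 0+4=4
a = 1: 1+0=1, 1+1=2, 1+4=0
a = 2: 2+0=2, 2+1=3, 2+4=1
Distinct residues collected: {0, 1, 2, 3, 4}
|A + B| = 5 (out of 5 total residues).

A + B = {0, 1, 2, 3, 4}


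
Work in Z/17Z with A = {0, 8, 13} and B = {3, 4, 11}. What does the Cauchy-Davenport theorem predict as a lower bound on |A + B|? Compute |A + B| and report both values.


Cauchy-Davenport: |A + B| ≥ min(p, |A| + |B| - 1) for A, B nonempty in Z/pZ.
|A| = 3, |B| = 3, p = 17.
CD lower bound = min(17, 3 + 3 - 1) = min(17, 5) = 5.
Compute A + B mod 17 directly:
a = 0: 0+3=3, 0+4=4, 0+11=11
a = 8: 8+3=11, 8+4=12, 8+11=2
a = 13: 13+3=16, 13+4=0, 13+11=7
A + B = {0, 2, 3, 4, 7, 11, 12, 16}, so |A + B| = 8.
Verify: 8 ≥ 5? Yes ✓.

CD lower bound = 5, actual |A + B| = 8.


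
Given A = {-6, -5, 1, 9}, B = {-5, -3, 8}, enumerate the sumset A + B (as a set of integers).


A + B = {a + b : a ∈ A, b ∈ B}.
Enumerate all |A|·|B| = 4·3 = 12 pairs (a, b) and collect distinct sums.
a = -6: -6+-5=-11, -6+-3=-9, -6+8=2
a = -5: -5+-5=-10, -5+-3=-8, -5+8=3
a = 1: 1+-5=-4, 1+-3=-2, 1+8=9
a = 9: 9+-5=4, 9+-3=6, 9+8=17
Collecting distinct sums: A + B = {-11, -10, -9, -8, -4, -2, 2, 3, 4, 6, 9, 17}
|A + B| = 12

A + B = {-11, -10, -9, -8, -4, -2, 2, 3, 4, 6, 9, 17}


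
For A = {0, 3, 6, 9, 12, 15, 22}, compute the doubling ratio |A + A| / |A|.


|A| = 7.
Compute A + A by enumerating all 49 pairs.
A + A = {0, 3, 6, 9, 12, 15, 18, 21, 22, 24, 25, 27, 28, 30, 31, 34, 37, 44}, so |A + A| = 18.
K = |A + A| / |A| = 18/7 (already in lowest terms) ≈ 2.5714.
Reference: AP of size 7 gives K = 13/7 ≈ 1.8571; a fully generic set of size 7 gives K ≈ 4.0000.

|A| = 7, |A + A| = 18, K = 18/7.


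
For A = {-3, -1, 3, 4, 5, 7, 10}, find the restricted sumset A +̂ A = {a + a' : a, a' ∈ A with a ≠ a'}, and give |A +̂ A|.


Restricted sumset: A +̂ A = {a + a' : a ∈ A, a' ∈ A, a ≠ a'}.
Equivalently, take A + A and drop any sum 2a that is achievable ONLY as a + a for a ∈ A (i.e. sums representable only with equal summands).
Enumerate pairs (a, a') with a < a' (symmetric, so each unordered pair gives one sum; this covers all a ≠ a'):
  -3 + -1 = -4
  -3 + 3 = 0
  -3 + 4 = 1
  -3 + 5 = 2
  -3 + 7 = 4
  -3 + 10 = 7
  -1 + 3 = 2
  -1 + 4 = 3
  -1 + 5 = 4
  -1 + 7 = 6
  -1 + 10 = 9
  3 + 4 = 7
  3 + 5 = 8
  3 + 7 = 10
  3 + 10 = 13
  4 + 5 = 9
  4 + 7 = 11
  4 + 10 = 14
  5 + 7 = 12
  5 + 10 = 15
  7 + 10 = 17
Collected distinct sums: {-4, 0, 1, 2, 3, 4, 6, 7, 8, 9, 10, 11, 12, 13, 14, 15, 17}
|A +̂ A| = 17
(Reference bound: |A +̂ A| ≥ 2|A| - 3 for |A| ≥ 2, with |A| = 7 giving ≥ 11.)

|A +̂ A| = 17


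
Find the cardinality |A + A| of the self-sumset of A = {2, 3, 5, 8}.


A + A = {a + a' : a, a' ∈ A}; |A| = 4.
General bounds: 2|A| - 1 ≤ |A + A| ≤ |A|(|A|+1)/2, i.e. 7 ≤ |A + A| ≤ 10.
Lower bound 2|A|-1 is attained iff A is an arithmetic progression.
Enumerate sums a + a' for a ≤ a' (symmetric, so this suffices):
a = 2: 2+2=4, 2+3=5, 2+5=7, 2+8=10
a = 3: 3+3=6, 3+5=8, 3+8=11
a = 5: 5+5=10, 5+8=13
a = 8: 8+8=16
Distinct sums: {4, 5, 6, 7, 8, 10, 11, 13, 16}
|A + A| = 9

|A + A| = 9


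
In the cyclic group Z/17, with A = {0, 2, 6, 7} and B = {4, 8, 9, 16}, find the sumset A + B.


Work in Z/17Z: reduce every sum a + b modulo 17.
Enumerate all 16 pairs:
a = 0: 0+4=4, 0+8=8, 0+9=9, 0+16=16
a = 2: 2+4=6, 2+8=10, 2+9=11, 2+16=1
a = 6: 6+4=10, 6+8=14, 6+9=15, 6+16=5
a = 7: 7+4=11, 7+8=15, 7+9=16, 7+16=6
Distinct residues collected: {1, 4, 5, 6, 8, 9, 10, 11, 14, 15, 16}
|A + B| = 11 (out of 17 total residues).

A + B = {1, 4, 5, 6, 8, 9, 10, 11, 14, 15, 16}


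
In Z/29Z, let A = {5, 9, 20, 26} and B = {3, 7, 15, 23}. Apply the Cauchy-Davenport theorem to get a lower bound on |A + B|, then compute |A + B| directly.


Cauchy-Davenport: |A + B| ≥ min(p, |A| + |B| - 1) for A, B nonempty in Z/pZ.
|A| = 4, |B| = 4, p = 29.
CD lower bound = min(29, 4 + 4 - 1) = min(29, 7) = 7.
Compute A + B mod 29 directly:
a = 5: 5+3=8, 5+7=12, 5+15=20, 5+23=28
a = 9: 9+3=12, 9+7=16, 9+15=24, 9+23=3
a = 20: 20+3=23, 20+7=27, 20+15=6, 20+23=14
a = 26: 26+3=0, 26+7=4, 26+15=12, 26+23=20
A + B = {0, 3, 4, 6, 8, 12, 14, 16, 20, 23, 24, 27, 28}, so |A + B| = 13.
Verify: 13 ≥ 7? Yes ✓.

CD lower bound = 7, actual |A + B| = 13.


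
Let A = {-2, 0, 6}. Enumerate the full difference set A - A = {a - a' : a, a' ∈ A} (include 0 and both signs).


A - A = {a - a' : a, a' ∈ A}.
Compute a - a' for each ordered pair (a, a'):
a = -2: -2--2=0, -2-0=-2, -2-6=-8
a = 0: 0--2=2, 0-0=0, 0-6=-6
a = 6: 6--2=8, 6-0=6, 6-6=0
Collecting distinct values (and noting 0 appears from a-a):
A - A = {-8, -6, -2, 0, 2, 6, 8}
|A - A| = 7

A - A = {-8, -6, -2, 0, 2, 6, 8}


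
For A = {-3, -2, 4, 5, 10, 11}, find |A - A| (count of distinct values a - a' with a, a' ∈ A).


A - A = {a - a' : a, a' ∈ A}; |A| = 6.
Bounds: 2|A|-1 ≤ |A - A| ≤ |A|² - |A| + 1, i.e. 11 ≤ |A - A| ≤ 31.
Note: 0 ∈ A - A always (from a - a). The set is symmetric: if d ∈ A - A then -d ∈ A - A.
Enumerate nonzero differences d = a - a' with a > a' (then include -d):
Positive differences: {1, 5, 6, 7, 8, 12, 13, 14}
Full difference set: {0} ∪ (positive diffs) ∪ (negative diffs).
|A - A| = 1 + 2·8 = 17 (matches direct enumeration: 17).

|A - A| = 17


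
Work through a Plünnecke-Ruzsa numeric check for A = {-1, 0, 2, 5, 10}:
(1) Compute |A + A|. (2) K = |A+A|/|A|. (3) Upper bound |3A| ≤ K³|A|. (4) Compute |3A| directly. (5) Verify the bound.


|A| = 5.
Step 1: Compute A + A by enumerating all 25 pairs.
A + A = {-2, -1, 0, 1, 2, 4, 5, 7, 9, 10, 12, 15, 20}, so |A + A| = 13.
Step 2: Doubling constant K = |A + A|/|A| = 13/5 = 13/5 ≈ 2.6000.
Step 3: Plünnecke-Ruzsa gives |3A| ≤ K³·|A| = (2.6000)³ · 5 ≈ 87.8800.
Step 4: Compute 3A = A + A + A directly by enumerating all triples (a,b,c) ∈ A³; |3A| = 24.
Step 5: Check 24 ≤ 87.8800? Yes ✓.

K = 13/5, Plünnecke-Ruzsa bound K³|A| ≈ 87.8800, |3A| = 24, inequality holds.


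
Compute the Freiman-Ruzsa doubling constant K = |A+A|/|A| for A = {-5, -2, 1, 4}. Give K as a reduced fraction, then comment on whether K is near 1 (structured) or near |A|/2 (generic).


|A| = 4.
Compute A + A by enumerating all 16 pairs.
A + A = {-10, -7, -4, -1, 2, 5, 8}, so |A + A| = 7.
K = |A + A| / |A| = 7/4 (already in lowest terms) ≈ 1.7500.
Reference: AP of size 4 gives K = 7/4 ≈ 1.7500; a fully generic set of size 4 gives K ≈ 2.5000.

|A| = 4, |A + A| = 7, K = 7/4.


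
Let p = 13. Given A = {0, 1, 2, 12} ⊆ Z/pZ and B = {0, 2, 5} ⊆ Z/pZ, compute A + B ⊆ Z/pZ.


Work in Z/13Z: reduce every sum a + b modulo 13.
Enumerate all 12 pairs:
a = 0: 0+0=0, 0+2=2, 0+5=5
a = 1: 1+0=1, 1+2=3, 1+5=6
a = 2: 2+0=2, 2+2=4, 2+5=7
a = 12: 12+0=12, 12+2=1, 12+5=4
Distinct residues collected: {0, 1, 2, 3, 4, 5, 6, 7, 12}
|A + B| = 9 (out of 13 total residues).

A + B = {0, 1, 2, 3, 4, 5, 6, 7, 12}


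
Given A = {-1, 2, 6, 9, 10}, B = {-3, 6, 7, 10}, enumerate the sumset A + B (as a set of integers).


A + B = {a + b : a ∈ A, b ∈ B}.
Enumerate all |A|·|B| = 5·4 = 20 pairs (a, b) and collect distinct sums.
a = -1: -1+-3=-4, -1+6=5, -1+7=6, -1+10=9
a = 2: 2+-3=-1, 2+6=8, 2+7=9, 2+10=12
a = 6: 6+-3=3, 6+6=12, 6+7=13, 6+10=16
a = 9: 9+-3=6, 9+6=15, 9+7=16, 9+10=19
a = 10: 10+-3=7, 10+6=16, 10+7=17, 10+10=20
Collecting distinct sums: A + B = {-4, -1, 3, 5, 6, 7, 8, 9, 12, 13, 15, 16, 17, 19, 20}
|A + B| = 15

A + B = {-4, -1, 3, 5, 6, 7, 8, 9, 12, 13, 15, 16, 17, 19, 20}


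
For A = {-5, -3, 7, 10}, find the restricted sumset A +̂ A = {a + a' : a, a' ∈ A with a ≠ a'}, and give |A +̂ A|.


Restricted sumset: A +̂ A = {a + a' : a ∈ A, a' ∈ A, a ≠ a'}.
Equivalently, take A + A and drop any sum 2a that is achievable ONLY as a + a for a ∈ A (i.e. sums representable only with equal summands).
Enumerate pairs (a, a') with a < a' (symmetric, so each unordered pair gives one sum; this covers all a ≠ a'):
  -5 + -3 = -8
  -5 + 7 = 2
  -5 + 10 = 5
  -3 + 7 = 4
  -3 + 10 = 7
  7 + 10 = 17
Collected distinct sums: {-8, 2, 4, 5, 7, 17}
|A +̂ A| = 6
(Reference bound: |A +̂ A| ≥ 2|A| - 3 for |A| ≥ 2, with |A| = 4 giving ≥ 5.)

|A +̂ A| = 6
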